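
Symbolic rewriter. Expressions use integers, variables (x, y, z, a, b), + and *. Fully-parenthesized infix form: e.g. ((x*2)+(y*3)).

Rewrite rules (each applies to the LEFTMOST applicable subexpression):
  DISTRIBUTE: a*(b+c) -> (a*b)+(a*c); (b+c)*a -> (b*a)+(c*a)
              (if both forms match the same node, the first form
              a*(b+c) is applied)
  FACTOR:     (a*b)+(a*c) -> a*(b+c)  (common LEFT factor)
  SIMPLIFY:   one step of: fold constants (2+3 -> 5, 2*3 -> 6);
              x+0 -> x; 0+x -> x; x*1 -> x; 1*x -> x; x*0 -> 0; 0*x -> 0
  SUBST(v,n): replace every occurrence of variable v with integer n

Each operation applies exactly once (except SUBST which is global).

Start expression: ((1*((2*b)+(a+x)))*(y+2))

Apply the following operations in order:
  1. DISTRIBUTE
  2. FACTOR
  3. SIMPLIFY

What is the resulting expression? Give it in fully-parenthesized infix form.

Answer: (((2*b)+(a+x))*(y+2))

Derivation:
Start: ((1*((2*b)+(a+x)))*(y+2))
Apply DISTRIBUTE at root (target: ((1*((2*b)+(a+x)))*(y+2))): ((1*((2*b)+(a+x)))*(y+2)) -> (((1*((2*b)+(a+x)))*y)+((1*((2*b)+(a+x)))*2))
Apply FACTOR at root (target: (((1*((2*b)+(a+x)))*y)+((1*((2*b)+(a+x)))*2))): (((1*((2*b)+(a+x)))*y)+((1*((2*b)+(a+x)))*2)) -> ((1*((2*b)+(a+x)))*(y+2))
Apply SIMPLIFY at L (target: (1*((2*b)+(a+x)))): ((1*((2*b)+(a+x)))*(y+2)) -> (((2*b)+(a+x))*(y+2))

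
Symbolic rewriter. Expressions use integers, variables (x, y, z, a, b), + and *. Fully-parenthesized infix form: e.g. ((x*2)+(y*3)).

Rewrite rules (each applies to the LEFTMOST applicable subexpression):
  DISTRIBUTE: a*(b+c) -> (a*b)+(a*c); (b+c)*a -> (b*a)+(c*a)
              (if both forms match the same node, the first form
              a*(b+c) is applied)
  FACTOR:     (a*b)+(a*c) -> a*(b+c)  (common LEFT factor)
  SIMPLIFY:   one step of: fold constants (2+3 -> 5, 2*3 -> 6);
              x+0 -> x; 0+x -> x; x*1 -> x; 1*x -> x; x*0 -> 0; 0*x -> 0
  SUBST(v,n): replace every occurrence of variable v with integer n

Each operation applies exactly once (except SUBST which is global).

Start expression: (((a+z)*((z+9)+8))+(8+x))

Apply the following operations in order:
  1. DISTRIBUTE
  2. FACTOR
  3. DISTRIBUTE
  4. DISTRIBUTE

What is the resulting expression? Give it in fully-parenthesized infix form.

Answer: (((((a+z)*z)+((a+z)*9))+((a+z)*8))+(8+x))

Derivation:
Start: (((a+z)*((z+9)+8))+(8+x))
Apply DISTRIBUTE at L (target: ((a+z)*((z+9)+8))): (((a+z)*((z+9)+8))+(8+x)) -> ((((a+z)*(z+9))+((a+z)*8))+(8+x))
Apply FACTOR at L (target: (((a+z)*(z+9))+((a+z)*8))): ((((a+z)*(z+9))+((a+z)*8))+(8+x)) -> (((a+z)*((z+9)+8))+(8+x))
Apply DISTRIBUTE at L (target: ((a+z)*((z+9)+8))): (((a+z)*((z+9)+8))+(8+x)) -> ((((a+z)*(z+9))+((a+z)*8))+(8+x))
Apply DISTRIBUTE at LL (target: ((a+z)*(z+9))): ((((a+z)*(z+9))+((a+z)*8))+(8+x)) -> (((((a+z)*z)+((a+z)*9))+((a+z)*8))+(8+x))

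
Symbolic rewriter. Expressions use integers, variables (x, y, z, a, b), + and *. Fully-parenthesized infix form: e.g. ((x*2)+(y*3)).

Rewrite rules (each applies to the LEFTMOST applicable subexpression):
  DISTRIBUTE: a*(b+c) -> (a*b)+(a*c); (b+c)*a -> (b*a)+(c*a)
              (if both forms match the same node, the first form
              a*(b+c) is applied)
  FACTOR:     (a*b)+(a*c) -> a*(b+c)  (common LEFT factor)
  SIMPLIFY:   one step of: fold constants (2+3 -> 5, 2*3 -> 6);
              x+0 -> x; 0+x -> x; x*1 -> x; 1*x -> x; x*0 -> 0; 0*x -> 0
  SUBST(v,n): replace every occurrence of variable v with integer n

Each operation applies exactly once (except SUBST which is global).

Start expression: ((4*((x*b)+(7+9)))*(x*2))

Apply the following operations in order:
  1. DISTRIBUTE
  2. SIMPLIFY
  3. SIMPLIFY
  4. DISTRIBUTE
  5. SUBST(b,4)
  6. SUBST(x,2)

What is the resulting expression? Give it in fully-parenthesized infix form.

Start: ((4*((x*b)+(7+9)))*(x*2))
Apply DISTRIBUTE at L (target: (4*((x*b)+(7+9)))): ((4*((x*b)+(7+9)))*(x*2)) -> (((4*(x*b))+(4*(7+9)))*(x*2))
Apply SIMPLIFY at LRR (target: (7+9)): (((4*(x*b))+(4*(7+9)))*(x*2)) -> (((4*(x*b))+(4*16))*(x*2))
Apply SIMPLIFY at LR (target: (4*16)): (((4*(x*b))+(4*16))*(x*2)) -> (((4*(x*b))+64)*(x*2))
Apply DISTRIBUTE at root (target: (((4*(x*b))+64)*(x*2))): (((4*(x*b))+64)*(x*2)) -> (((4*(x*b))*(x*2))+(64*(x*2)))
Apply SUBST(b,4): (((4*(x*b))*(x*2))+(64*(x*2))) -> (((4*(x*4))*(x*2))+(64*(x*2)))
Apply SUBST(x,2): (((4*(x*4))*(x*2))+(64*(x*2))) -> (((4*(2*4))*(2*2))+(64*(2*2)))

Answer: (((4*(2*4))*(2*2))+(64*(2*2)))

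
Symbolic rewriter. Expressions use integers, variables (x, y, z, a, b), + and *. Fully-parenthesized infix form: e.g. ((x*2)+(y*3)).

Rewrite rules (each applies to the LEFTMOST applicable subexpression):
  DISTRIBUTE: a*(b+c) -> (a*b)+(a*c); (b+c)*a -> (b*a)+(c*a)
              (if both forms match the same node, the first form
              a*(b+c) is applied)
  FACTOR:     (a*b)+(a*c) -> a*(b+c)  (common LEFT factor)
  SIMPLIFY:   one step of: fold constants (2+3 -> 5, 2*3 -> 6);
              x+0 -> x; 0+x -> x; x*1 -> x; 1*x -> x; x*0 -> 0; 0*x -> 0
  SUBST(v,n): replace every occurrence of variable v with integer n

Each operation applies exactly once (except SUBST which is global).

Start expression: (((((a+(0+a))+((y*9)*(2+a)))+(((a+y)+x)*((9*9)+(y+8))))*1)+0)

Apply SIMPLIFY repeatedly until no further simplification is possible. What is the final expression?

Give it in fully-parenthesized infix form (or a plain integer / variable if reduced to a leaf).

Answer: (((a+a)+((y*9)*(2+a)))+(((a+y)+x)*(81+(y+8))))

Derivation:
Start: (((((a+(0+a))+((y*9)*(2+a)))+(((a+y)+x)*((9*9)+(y+8))))*1)+0)
Step 1: at root: (((((a+(0+a))+((y*9)*(2+a)))+(((a+y)+x)*((9*9)+(y+8))))*1)+0) -> ((((a+(0+a))+((y*9)*(2+a)))+(((a+y)+x)*((9*9)+(y+8))))*1); overall: (((((a+(0+a))+((y*9)*(2+a)))+(((a+y)+x)*((9*9)+(y+8))))*1)+0) -> ((((a+(0+a))+((y*9)*(2+a)))+(((a+y)+x)*((9*9)+(y+8))))*1)
Step 2: at root: ((((a+(0+a))+((y*9)*(2+a)))+(((a+y)+x)*((9*9)+(y+8))))*1) -> (((a+(0+a))+((y*9)*(2+a)))+(((a+y)+x)*((9*9)+(y+8)))); overall: ((((a+(0+a))+((y*9)*(2+a)))+(((a+y)+x)*((9*9)+(y+8))))*1) -> (((a+(0+a))+((y*9)*(2+a)))+(((a+y)+x)*((9*9)+(y+8))))
Step 3: at LLR: (0+a) -> a; overall: (((a+(0+a))+((y*9)*(2+a)))+(((a+y)+x)*((9*9)+(y+8)))) -> (((a+a)+((y*9)*(2+a)))+(((a+y)+x)*((9*9)+(y+8))))
Step 4: at RRL: (9*9) -> 81; overall: (((a+a)+((y*9)*(2+a)))+(((a+y)+x)*((9*9)+(y+8)))) -> (((a+a)+((y*9)*(2+a)))+(((a+y)+x)*(81+(y+8))))
Fixed point: (((a+a)+((y*9)*(2+a)))+(((a+y)+x)*(81+(y+8))))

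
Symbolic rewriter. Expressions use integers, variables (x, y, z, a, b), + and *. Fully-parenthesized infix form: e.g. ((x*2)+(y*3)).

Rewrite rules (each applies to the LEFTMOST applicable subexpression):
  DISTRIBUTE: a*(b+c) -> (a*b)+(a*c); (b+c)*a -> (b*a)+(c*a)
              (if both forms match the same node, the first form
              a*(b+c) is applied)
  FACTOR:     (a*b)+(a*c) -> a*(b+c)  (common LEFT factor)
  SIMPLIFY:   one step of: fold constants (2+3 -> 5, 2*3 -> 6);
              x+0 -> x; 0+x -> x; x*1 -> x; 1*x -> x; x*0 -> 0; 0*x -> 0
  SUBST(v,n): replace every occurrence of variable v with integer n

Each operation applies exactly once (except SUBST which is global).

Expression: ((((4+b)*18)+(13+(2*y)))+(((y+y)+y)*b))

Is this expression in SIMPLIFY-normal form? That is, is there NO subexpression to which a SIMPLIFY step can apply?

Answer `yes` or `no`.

Expression: ((((4+b)*18)+(13+(2*y)))+(((y+y)+y)*b))
Scanning for simplifiable subexpressions (pre-order)...
  at root: ((((4+b)*18)+(13+(2*y)))+(((y+y)+y)*b)) (not simplifiable)
  at L: (((4+b)*18)+(13+(2*y))) (not simplifiable)
  at LL: ((4+b)*18) (not simplifiable)
  at LLL: (4+b) (not simplifiable)
  at LR: (13+(2*y)) (not simplifiable)
  at LRR: (2*y) (not simplifiable)
  at R: (((y+y)+y)*b) (not simplifiable)
  at RL: ((y+y)+y) (not simplifiable)
  at RLL: (y+y) (not simplifiable)
Result: no simplifiable subexpression found -> normal form.

Answer: yes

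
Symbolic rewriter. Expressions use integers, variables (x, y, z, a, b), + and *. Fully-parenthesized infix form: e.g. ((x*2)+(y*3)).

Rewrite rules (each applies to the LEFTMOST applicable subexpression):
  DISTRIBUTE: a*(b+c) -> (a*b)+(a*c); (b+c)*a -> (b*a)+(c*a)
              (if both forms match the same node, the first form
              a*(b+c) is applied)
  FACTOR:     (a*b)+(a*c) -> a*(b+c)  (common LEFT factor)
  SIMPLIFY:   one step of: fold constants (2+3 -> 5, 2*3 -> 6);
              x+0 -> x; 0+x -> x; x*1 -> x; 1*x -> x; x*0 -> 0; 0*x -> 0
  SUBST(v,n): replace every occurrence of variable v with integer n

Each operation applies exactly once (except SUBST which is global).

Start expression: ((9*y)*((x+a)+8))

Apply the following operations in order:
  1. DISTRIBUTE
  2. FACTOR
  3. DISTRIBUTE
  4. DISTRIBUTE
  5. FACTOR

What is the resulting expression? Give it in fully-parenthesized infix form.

Start: ((9*y)*((x+a)+8))
Apply DISTRIBUTE at root (target: ((9*y)*((x+a)+8))): ((9*y)*((x+a)+8)) -> (((9*y)*(x+a))+((9*y)*8))
Apply FACTOR at root (target: (((9*y)*(x+a))+((9*y)*8))): (((9*y)*(x+a))+((9*y)*8)) -> ((9*y)*((x+a)+8))
Apply DISTRIBUTE at root (target: ((9*y)*((x+a)+8))): ((9*y)*((x+a)+8)) -> (((9*y)*(x+a))+((9*y)*8))
Apply DISTRIBUTE at L (target: ((9*y)*(x+a))): (((9*y)*(x+a))+((9*y)*8)) -> ((((9*y)*x)+((9*y)*a))+((9*y)*8))
Apply FACTOR at L (target: (((9*y)*x)+((9*y)*a))): ((((9*y)*x)+((9*y)*a))+((9*y)*8)) -> (((9*y)*(x+a))+((9*y)*8))

Answer: (((9*y)*(x+a))+((9*y)*8))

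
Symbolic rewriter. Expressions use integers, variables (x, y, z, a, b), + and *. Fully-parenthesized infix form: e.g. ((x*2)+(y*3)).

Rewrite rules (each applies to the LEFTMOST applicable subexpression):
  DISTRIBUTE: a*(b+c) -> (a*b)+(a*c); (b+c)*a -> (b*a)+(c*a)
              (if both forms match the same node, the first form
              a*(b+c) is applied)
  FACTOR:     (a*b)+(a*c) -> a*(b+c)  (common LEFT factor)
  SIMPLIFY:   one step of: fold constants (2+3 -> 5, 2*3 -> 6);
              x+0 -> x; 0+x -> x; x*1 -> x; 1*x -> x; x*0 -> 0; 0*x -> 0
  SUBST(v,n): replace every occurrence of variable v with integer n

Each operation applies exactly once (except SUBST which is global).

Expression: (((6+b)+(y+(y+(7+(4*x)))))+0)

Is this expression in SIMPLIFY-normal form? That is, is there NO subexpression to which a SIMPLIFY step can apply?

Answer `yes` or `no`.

Expression: (((6+b)+(y+(y+(7+(4*x)))))+0)
Scanning for simplifiable subexpressions (pre-order)...
  at root: (((6+b)+(y+(y+(7+(4*x)))))+0) (SIMPLIFIABLE)
  at L: ((6+b)+(y+(y+(7+(4*x))))) (not simplifiable)
  at LL: (6+b) (not simplifiable)
  at LR: (y+(y+(7+(4*x)))) (not simplifiable)
  at LRR: (y+(7+(4*x))) (not simplifiable)
  at LRRR: (7+(4*x)) (not simplifiable)
  at LRRRR: (4*x) (not simplifiable)
Found simplifiable subexpr at path root: (((6+b)+(y+(y+(7+(4*x)))))+0)
One SIMPLIFY step would give: ((6+b)+(y+(y+(7+(4*x)))))
-> NOT in normal form.

Answer: no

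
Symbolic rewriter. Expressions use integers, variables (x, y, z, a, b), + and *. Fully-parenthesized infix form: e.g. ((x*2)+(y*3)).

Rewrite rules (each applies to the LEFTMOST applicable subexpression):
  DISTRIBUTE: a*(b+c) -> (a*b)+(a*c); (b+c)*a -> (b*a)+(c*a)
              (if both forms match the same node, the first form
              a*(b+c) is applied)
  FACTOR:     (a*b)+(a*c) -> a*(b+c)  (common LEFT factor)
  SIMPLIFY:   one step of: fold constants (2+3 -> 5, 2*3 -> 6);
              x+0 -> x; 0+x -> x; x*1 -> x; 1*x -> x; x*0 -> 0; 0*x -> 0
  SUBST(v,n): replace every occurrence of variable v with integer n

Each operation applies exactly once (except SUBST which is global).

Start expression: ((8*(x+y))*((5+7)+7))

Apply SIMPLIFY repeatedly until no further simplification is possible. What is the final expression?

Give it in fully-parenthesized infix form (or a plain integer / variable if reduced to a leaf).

Answer: ((8*(x+y))*19)

Derivation:
Start: ((8*(x+y))*((5+7)+7))
Step 1: at RL: (5+7) -> 12; overall: ((8*(x+y))*((5+7)+7)) -> ((8*(x+y))*(12+7))
Step 2: at R: (12+7) -> 19; overall: ((8*(x+y))*(12+7)) -> ((8*(x+y))*19)
Fixed point: ((8*(x+y))*19)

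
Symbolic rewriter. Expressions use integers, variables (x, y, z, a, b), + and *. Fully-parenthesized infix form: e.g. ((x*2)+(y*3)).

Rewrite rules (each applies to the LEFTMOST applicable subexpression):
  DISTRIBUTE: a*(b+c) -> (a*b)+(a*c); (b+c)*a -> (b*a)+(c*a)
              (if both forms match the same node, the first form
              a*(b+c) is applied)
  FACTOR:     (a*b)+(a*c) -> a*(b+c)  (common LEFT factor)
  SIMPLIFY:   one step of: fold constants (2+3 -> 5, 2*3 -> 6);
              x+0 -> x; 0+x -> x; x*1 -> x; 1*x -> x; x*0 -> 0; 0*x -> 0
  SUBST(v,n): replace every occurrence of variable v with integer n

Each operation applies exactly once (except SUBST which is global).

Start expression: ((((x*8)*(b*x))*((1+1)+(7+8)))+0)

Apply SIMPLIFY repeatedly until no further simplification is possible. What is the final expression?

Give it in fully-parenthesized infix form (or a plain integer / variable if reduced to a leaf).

Start: ((((x*8)*(b*x))*((1+1)+(7+8)))+0)
Step 1: at root: ((((x*8)*(b*x))*((1+1)+(7+8)))+0) -> (((x*8)*(b*x))*((1+1)+(7+8))); overall: ((((x*8)*(b*x))*((1+1)+(7+8)))+0) -> (((x*8)*(b*x))*((1+1)+(7+8)))
Step 2: at RL: (1+1) -> 2; overall: (((x*8)*(b*x))*((1+1)+(7+8))) -> (((x*8)*(b*x))*(2+(7+8)))
Step 3: at RR: (7+8) -> 15; overall: (((x*8)*(b*x))*(2+(7+8))) -> (((x*8)*(b*x))*(2+15))
Step 4: at R: (2+15) -> 17; overall: (((x*8)*(b*x))*(2+15)) -> (((x*8)*(b*x))*17)
Fixed point: (((x*8)*(b*x))*17)

Answer: (((x*8)*(b*x))*17)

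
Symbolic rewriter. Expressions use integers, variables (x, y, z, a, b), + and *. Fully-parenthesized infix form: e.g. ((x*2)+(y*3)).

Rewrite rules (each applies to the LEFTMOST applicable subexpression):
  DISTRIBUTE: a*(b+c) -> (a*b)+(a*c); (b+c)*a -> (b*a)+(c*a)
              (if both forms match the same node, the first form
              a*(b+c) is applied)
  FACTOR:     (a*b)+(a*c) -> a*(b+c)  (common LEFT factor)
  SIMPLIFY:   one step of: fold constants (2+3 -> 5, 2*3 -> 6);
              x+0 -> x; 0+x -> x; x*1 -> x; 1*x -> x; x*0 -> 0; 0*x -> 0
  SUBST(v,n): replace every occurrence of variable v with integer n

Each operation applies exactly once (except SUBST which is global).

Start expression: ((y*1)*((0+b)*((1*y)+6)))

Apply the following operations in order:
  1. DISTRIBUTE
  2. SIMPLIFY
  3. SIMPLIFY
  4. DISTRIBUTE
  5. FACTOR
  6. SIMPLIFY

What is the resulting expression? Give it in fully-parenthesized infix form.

Start: ((y*1)*((0+b)*((1*y)+6)))
Apply DISTRIBUTE at R (target: ((0+b)*((1*y)+6))): ((y*1)*((0+b)*((1*y)+6))) -> ((y*1)*(((0+b)*(1*y))+((0+b)*6)))
Apply SIMPLIFY at L (target: (y*1)): ((y*1)*(((0+b)*(1*y))+((0+b)*6))) -> (y*(((0+b)*(1*y))+((0+b)*6)))
Apply SIMPLIFY at RLL (target: (0+b)): (y*(((0+b)*(1*y))+((0+b)*6))) -> (y*((b*(1*y))+((0+b)*6)))
Apply DISTRIBUTE at root (target: (y*((b*(1*y))+((0+b)*6)))): (y*((b*(1*y))+((0+b)*6))) -> ((y*(b*(1*y)))+(y*((0+b)*6)))
Apply FACTOR at root (target: ((y*(b*(1*y)))+(y*((0+b)*6)))): ((y*(b*(1*y)))+(y*((0+b)*6))) -> (y*((b*(1*y))+((0+b)*6)))
Apply SIMPLIFY at RLR (target: (1*y)): (y*((b*(1*y))+((0+b)*6))) -> (y*((b*y)+((0+b)*6)))

Answer: (y*((b*y)+((0+b)*6)))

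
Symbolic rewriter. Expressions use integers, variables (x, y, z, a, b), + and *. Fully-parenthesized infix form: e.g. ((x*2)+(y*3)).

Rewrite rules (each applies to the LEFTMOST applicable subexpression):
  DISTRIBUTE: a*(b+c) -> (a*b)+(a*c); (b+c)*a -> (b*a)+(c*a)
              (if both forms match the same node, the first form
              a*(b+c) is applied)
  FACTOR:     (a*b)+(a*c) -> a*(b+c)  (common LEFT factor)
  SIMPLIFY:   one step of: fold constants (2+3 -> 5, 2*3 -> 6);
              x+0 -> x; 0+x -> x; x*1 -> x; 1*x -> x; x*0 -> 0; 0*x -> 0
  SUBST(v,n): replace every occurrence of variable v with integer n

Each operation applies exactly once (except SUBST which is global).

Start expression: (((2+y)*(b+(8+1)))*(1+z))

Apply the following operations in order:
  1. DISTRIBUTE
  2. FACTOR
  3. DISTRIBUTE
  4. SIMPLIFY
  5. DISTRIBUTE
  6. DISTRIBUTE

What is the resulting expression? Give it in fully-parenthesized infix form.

Answer: ((((2*b)+(y*b))+((2+y)*(8+1)))+(((2+y)*(b+(8+1)))*z))

Derivation:
Start: (((2+y)*(b+(8+1)))*(1+z))
Apply DISTRIBUTE at root (target: (((2+y)*(b+(8+1)))*(1+z))): (((2+y)*(b+(8+1)))*(1+z)) -> ((((2+y)*(b+(8+1)))*1)+(((2+y)*(b+(8+1)))*z))
Apply FACTOR at root (target: ((((2+y)*(b+(8+1)))*1)+(((2+y)*(b+(8+1)))*z))): ((((2+y)*(b+(8+1)))*1)+(((2+y)*(b+(8+1)))*z)) -> (((2+y)*(b+(8+1)))*(1+z))
Apply DISTRIBUTE at root (target: (((2+y)*(b+(8+1)))*(1+z))): (((2+y)*(b+(8+1)))*(1+z)) -> ((((2+y)*(b+(8+1)))*1)+(((2+y)*(b+(8+1)))*z))
Apply SIMPLIFY at L (target: (((2+y)*(b+(8+1)))*1)): ((((2+y)*(b+(8+1)))*1)+(((2+y)*(b+(8+1)))*z)) -> (((2+y)*(b+(8+1)))+(((2+y)*(b+(8+1)))*z))
Apply DISTRIBUTE at L (target: ((2+y)*(b+(8+1)))): (((2+y)*(b+(8+1)))+(((2+y)*(b+(8+1)))*z)) -> ((((2+y)*b)+((2+y)*(8+1)))+(((2+y)*(b+(8+1)))*z))
Apply DISTRIBUTE at LL (target: ((2+y)*b)): ((((2+y)*b)+((2+y)*(8+1)))+(((2+y)*(b+(8+1)))*z)) -> ((((2*b)+(y*b))+((2+y)*(8+1)))+(((2+y)*(b+(8+1)))*z))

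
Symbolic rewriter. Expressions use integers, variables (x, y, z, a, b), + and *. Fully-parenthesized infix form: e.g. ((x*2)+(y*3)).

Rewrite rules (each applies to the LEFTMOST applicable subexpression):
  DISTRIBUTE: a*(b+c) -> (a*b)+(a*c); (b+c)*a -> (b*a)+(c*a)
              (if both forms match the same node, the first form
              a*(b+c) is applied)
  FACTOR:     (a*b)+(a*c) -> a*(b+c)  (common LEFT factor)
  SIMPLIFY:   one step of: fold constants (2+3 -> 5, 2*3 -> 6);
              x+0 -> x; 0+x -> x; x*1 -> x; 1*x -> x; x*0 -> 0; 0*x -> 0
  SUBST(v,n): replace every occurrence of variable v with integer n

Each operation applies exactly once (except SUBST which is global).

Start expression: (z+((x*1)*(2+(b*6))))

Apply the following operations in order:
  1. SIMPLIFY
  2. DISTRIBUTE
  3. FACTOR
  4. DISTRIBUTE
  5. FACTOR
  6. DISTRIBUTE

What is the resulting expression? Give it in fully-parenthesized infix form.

Answer: (z+((x*2)+(x*(b*6))))

Derivation:
Start: (z+((x*1)*(2+(b*6))))
Apply SIMPLIFY at RL (target: (x*1)): (z+((x*1)*(2+(b*6)))) -> (z+(x*(2+(b*6))))
Apply DISTRIBUTE at R (target: (x*(2+(b*6)))): (z+(x*(2+(b*6)))) -> (z+((x*2)+(x*(b*6))))
Apply FACTOR at R (target: ((x*2)+(x*(b*6)))): (z+((x*2)+(x*(b*6)))) -> (z+(x*(2+(b*6))))
Apply DISTRIBUTE at R (target: (x*(2+(b*6)))): (z+(x*(2+(b*6)))) -> (z+((x*2)+(x*(b*6))))
Apply FACTOR at R (target: ((x*2)+(x*(b*6)))): (z+((x*2)+(x*(b*6)))) -> (z+(x*(2+(b*6))))
Apply DISTRIBUTE at R (target: (x*(2+(b*6)))): (z+(x*(2+(b*6)))) -> (z+((x*2)+(x*(b*6))))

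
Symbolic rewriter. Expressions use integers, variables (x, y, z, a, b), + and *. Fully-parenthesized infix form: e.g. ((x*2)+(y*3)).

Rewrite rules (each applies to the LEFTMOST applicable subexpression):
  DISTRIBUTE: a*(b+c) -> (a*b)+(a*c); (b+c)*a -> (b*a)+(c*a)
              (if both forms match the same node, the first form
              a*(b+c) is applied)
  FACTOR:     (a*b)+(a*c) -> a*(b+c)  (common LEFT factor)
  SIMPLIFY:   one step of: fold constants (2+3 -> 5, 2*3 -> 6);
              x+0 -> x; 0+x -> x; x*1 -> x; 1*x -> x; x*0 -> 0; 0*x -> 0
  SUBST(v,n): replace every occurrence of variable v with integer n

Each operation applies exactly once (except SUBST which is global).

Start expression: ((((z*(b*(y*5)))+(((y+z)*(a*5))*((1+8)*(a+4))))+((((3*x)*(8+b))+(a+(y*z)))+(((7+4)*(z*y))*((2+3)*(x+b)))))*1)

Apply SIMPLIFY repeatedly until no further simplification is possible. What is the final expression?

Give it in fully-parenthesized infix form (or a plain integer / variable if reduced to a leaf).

Start: ((((z*(b*(y*5)))+(((y+z)*(a*5))*((1+8)*(a+4))))+((((3*x)*(8+b))+(a+(y*z)))+(((7+4)*(z*y))*((2+3)*(x+b)))))*1)
Step 1: at root: ((((z*(b*(y*5)))+(((y+z)*(a*5))*((1+8)*(a+4))))+((((3*x)*(8+b))+(a+(y*z)))+(((7+4)*(z*y))*((2+3)*(x+b)))))*1) -> (((z*(b*(y*5)))+(((y+z)*(a*5))*((1+8)*(a+4))))+((((3*x)*(8+b))+(a+(y*z)))+(((7+4)*(z*y))*((2+3)*(x+b))))); overall: ((((z*(b*(y*5)))+(((y+z)*(a*5))*((1+8)*(a+4))))+((((3*x)*(8+b))+(a+(y*z)))+(((7+4)*(z*y))*((2+3)*(x+b)))))*1) -> (((z*(b*(y*5)))+(((y+z)*(a*5))*((1+8)*(a+4))))+((((3*x)*(8+b))+(a+(y*z)))+(((7+4)*(z*y))*((2+3)*(x+b)))))
Step 2: at LRRL: (1+8) -> 9; overall: (((z*(b*(y*5)))+(((y+z)*(a*5))*((1+8)*(a+4))))+((((3*x)*(8+b))+(a+(y*z)))+(((7+4)*(z*y))*((2+3)*(x+b))))) -> (((z*(b*(y*5)))+(((y+z)*(a*5))*(9*(a+4))))+((((3*x)*(8+b))+(a+(y*z)))+(((7+4)*(z*y))*((2+3)*(x+b)))))
Step 3: at RRLL: (7+4) -> 11; overall: (((z*(b*(y*5)))+(((y+z)*(a*5))*(9*(a+4))))+((((3*x)*(8+b))+(a+(y*z)))+(((7+4)*(z*y))*((2+3)*(x+b))))) -> (((z*(b*(y*5)))+(((y+z)*(a*5))*(9*(a+4))))+((((3*x)*(8+b))+(a+(y*z)))+((11*(z*y))*((2+3)*(x+b)))))
Step 4: at RRRL: (2+3) -> 5; overall: (((z*(b*(y*5)))+(((y+z)*(a*5))*(9*(a+4))))+((((3*x)*(8+b))+(a+(y*z)))+((11*(z*y))*((2+3)*(x+b))))) -> (((z*(b*(y*5)))+(((y+z)*(a*5))*(9*(a+4))))+((((3*x)*(8+b))+(a+(y*z)))+((11*(z*y))*(5*(x+b)))))
Fixed point: (((z*(b*(y*5)))+(((y+z)*(a*5))*(9*(a+4))))+((((3*x)*(8+b))+(a+(y*z)))+((11*(z*y))*(5*(x+b)))))

Answer: (((z*(b*(y*5)))+(((y+z)*(a*5))*(9*(a+4))))+((((3*x)*(8+b))+(a+(y*z)))+((11*(z*y))*(5*(x+b)))))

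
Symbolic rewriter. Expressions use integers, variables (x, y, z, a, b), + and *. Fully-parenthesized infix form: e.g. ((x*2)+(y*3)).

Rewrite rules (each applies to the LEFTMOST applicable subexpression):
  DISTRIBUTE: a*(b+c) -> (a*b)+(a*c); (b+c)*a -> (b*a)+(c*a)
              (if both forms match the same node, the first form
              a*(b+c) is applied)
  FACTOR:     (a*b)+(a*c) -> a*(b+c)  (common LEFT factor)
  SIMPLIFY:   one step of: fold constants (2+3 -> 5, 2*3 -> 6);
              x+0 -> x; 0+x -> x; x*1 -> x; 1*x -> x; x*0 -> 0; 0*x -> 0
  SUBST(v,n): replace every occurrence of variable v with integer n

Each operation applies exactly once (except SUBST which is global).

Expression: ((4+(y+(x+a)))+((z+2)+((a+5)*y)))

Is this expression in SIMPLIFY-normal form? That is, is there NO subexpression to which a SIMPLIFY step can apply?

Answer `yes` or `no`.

Expression: ((4+(y+(x+a)))+((z+2)+((a+5)*y)))
Scanning for simplifiable subexpressions (pre-order)...
  at root: ((4+(y+(x+a)))+((z+2)+((a+5)*y))) (not simplifiable)
  at L: (4+(y+(x+a))) (not simplifiable)
  at LR: (y+(x+a)) (not simplifiable)
  at LRR: (x+a) (not simplifiable)
  at R: ((z+2)+((a+5)*y)) (not simplifiable)
  at RL: (z+2) (not simplifiable)
  at RR: ((a+5)*y) (not simplifiable)
  at RRL: (a+5) (not simplifiable)
Result: no simplifiable subexpression found -> normal form.

Answer: yes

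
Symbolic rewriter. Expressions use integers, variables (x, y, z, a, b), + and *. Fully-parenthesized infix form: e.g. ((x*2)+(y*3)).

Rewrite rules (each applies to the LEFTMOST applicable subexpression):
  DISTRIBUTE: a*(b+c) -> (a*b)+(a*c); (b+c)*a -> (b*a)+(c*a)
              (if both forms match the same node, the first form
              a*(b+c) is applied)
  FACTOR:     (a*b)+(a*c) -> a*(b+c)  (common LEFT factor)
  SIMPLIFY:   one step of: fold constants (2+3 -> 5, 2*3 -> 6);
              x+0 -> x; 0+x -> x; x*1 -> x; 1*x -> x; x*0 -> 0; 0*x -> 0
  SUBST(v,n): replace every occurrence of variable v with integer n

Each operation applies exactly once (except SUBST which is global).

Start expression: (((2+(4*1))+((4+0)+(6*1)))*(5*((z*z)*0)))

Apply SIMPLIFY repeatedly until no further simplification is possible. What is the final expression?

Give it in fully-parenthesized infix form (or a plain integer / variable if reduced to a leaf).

Start: (((2+(4*1))+((4+0)+(6*1)))*(5*((z*z)*0)))
Step 1: at LLR: (4*1) -> 4; overall: (((2+(4*1))+((4+0)+(6*1)))*(5*((z*z)*0))) -> (((2+4)+((4+0)+(6*1)))*(5*((z*z)*0)))
Step 2: at LL: (2+4) -> 6; overall: (((2+4)+((4+0)+(6*1)))*(5*((z*z)*0))) -> ((6+((4+0)+(6*1)))*(5*((z*z)*0)))
Step 3: at LRL: (4+0) -> 4; overall: ((6+((4+0)+(6*1)))*(5*((z*z)*0))) -> ((6+(4+(6*1)))*(5*((z*z)*0)))
Step 4: at LRR: (6*1) -> 6; overall: ((6+(4+(6*1)))*(5*((z*z)*0))) -> ((6+(4+6))*(5*((z*z)*0)))
Step 5: at LR: (4+6) -> 10; overall: ((6+(4+6))*(5*((z*z)*0))) -> ((6+10)*(5*((z*z)*0)))
Step 6: at L: (6+10) -> 16; overall: ((6+10)*(5*((z*z)*0))) -> (16*(5*((z*z)*0)))
Step 7: at RR: ((z*z)*0) -> 0; overall: (16*(5*((z*z)*0))) -> (16*(5*0))
Step 8: at R: (5*0) -> 0; overall: (16*(5*0)) -> (16*0)
Step 9: at root: (16*0) -> 0; overall: (16*0) -> 0
Fixed point: 0

Answer: 0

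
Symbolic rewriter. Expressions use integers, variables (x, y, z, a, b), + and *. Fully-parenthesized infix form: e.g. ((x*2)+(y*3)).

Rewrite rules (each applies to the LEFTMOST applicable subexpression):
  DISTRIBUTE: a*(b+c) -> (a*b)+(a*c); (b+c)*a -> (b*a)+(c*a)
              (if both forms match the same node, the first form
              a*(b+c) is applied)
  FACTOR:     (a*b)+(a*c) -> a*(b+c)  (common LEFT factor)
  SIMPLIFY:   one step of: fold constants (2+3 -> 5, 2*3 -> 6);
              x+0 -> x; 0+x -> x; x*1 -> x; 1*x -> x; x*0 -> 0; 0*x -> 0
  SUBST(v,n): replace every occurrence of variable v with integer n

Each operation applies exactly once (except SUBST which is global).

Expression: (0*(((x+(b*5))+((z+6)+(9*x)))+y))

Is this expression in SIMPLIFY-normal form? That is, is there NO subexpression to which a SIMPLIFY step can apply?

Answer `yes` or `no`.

Answer: no

Derivation:
Expression: (0*(((x+(b*5))+((z+6)+(9*x)))+y))
Scanning for simplifiable subexpressions (pre-order)...
  at root: (0*(((x+(b*5))+((z+6)+(9*x)))+y)) (SIMPLIFIABLE)
  at R: (((x+(b*5))+((z+6)+(9*x)))+y) (not simplifiable)
  at RL: ((x+(b*5))+((z+6)+(9*x))) (not simplifiable)
  at RLL: (x+(b*5)) (not simplifiable)
  at RLLR: (b*5) (not simplifiable)
  at RLR: ((z+6)+(9*x)) (not simplifiable)
  at RLRL: (z+6) (not simplifiable)
  at RLRR: (9*x) (not simplifiable)
Found simplifiable subexpr at path root: (0*(((x+(b*5))+((z+6)+(9*x)))+y))
One SIMPLIFY step would give: 0
-> NOT in normal form.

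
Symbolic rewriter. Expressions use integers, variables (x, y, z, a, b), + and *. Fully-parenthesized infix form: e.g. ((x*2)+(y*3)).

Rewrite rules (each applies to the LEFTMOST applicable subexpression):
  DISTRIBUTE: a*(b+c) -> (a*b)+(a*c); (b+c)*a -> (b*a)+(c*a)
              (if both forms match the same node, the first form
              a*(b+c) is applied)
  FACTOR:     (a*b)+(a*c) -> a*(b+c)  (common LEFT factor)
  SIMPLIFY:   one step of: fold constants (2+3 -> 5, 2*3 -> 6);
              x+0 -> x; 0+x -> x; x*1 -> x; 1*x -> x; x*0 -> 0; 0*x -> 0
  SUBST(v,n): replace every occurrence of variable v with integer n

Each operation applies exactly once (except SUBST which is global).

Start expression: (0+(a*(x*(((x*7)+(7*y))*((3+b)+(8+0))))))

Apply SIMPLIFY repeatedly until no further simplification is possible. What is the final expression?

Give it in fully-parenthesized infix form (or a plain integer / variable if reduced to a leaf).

Answer: (a*(x*(((x*7)+(7*y))*((3+b)+8))))

Derivation:
Start: (0+(a*(x*(((x*7)+(7*y))*((3+b)+(8+0))))))
Step 1: at root: (0+(a*(x*(((x*7)+(7*y))*((3+b)+(8+0)))))) -> (a*(x*(((x*7)+(7*y))*((3+b)+(8+0))))); overall: (0+(a*(x*(((x*7)+(7*y))*((3+b)+(8+0)))))) -> (a*(x*(((x*7)+(7*y))*((3+b)+(8+0)))))
Step 2: at RRRR: (8+0) -> 8; overall: (a*(x*(((x*7)+(7*y))*((3+b)+(8+0))))) -> (a*(x*(((x*7)+(7*y))*((3+b)+8))))
Fixed point: (a*(x*(((x*7)+(7*y))*((3+b)+8))))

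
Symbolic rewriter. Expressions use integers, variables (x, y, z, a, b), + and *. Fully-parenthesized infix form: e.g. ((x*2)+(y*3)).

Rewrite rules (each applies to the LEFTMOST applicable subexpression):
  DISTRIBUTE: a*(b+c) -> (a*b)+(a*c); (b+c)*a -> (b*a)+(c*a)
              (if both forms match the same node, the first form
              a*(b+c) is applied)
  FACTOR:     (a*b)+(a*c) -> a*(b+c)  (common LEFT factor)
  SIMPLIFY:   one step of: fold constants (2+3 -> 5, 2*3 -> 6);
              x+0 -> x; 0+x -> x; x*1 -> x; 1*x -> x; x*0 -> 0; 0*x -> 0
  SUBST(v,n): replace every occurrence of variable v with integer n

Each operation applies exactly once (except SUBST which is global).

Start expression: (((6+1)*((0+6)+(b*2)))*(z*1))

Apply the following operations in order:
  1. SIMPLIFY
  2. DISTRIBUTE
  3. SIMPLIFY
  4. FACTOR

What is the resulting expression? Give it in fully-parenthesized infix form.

Start: (((6+1)*((0+6)+(b*2)))*(z*1))
Apply SIMPLIFY at LL (target: (6+1)): (((6+1)*((0+6)+(b*2)))*(z*1)) -> ((7*((0+6)+(b*2)))*(z*1))
Apply DISTRIBUTE at L (target: (7*((0+6)+(b*2)))): ((7*((0+6)+(b*2)))*(z*1)) -> (((7*(0+6))+(7*(b*2)))*(z*1))
Apply SIMPLIFY at LLR (target: (0+6)): (((7*(0+6))+(7*(b*2)))*(z*1)) -> (((7*6)+(7*(b*2)))*(z*1))
Apply FACTOR at L (target: ((7*6)+(7*(b*2)))): (((7*6)+(7*(b*2)))*(z*1)) -> ((7*(6+(b*2)))*(z*1))

Answer: ((7*(6+(b*2)))*(z*1))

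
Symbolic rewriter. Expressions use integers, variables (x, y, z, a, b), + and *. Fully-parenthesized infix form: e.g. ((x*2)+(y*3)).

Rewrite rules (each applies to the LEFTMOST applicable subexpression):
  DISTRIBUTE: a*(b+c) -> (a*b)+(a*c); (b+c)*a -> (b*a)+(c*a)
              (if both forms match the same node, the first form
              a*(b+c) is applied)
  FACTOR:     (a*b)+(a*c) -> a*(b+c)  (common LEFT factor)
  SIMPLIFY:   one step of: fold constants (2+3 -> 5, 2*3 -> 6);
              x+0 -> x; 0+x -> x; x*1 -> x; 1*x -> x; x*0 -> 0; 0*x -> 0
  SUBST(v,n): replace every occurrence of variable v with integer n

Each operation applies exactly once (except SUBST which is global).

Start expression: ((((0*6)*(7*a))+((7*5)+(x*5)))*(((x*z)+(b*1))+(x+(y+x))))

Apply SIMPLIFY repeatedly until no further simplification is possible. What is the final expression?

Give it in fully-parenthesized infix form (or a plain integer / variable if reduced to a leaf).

Answer: ((35+(x*5))*(((x*z)+b)+(x+(y+x))))

Derivation:
Start: ((((0*6)*(7*a))+((7*5)+(x*5)))*(((x*z)+(b*1))+(x+(y+x))))
Step 1: at LLL: (0*6) -> 0; overall: ((((0*6)*(7*a))+((7*5)+(x*5)))*(((x*z)+(b*1))+(x+(y+x)))) -> (((0*(7*a))+((7*5)+(x*5)))*(((x*z)+(b*1))+(x+(y+x))))
Step 2: at LL: (0*(7*a)) -> 0; overall: (((0*(7*a))+((7*5)+(x*5)))*(((x*z)+(b*1))+(x+(y+x)))) -> ((0+((7*5)+(x*5)))*(((x*z)+(b*1))+(x+(y+x))))
Step 3: at L: (0+((7*5)+(x*5))) -> ((7*5)+(x*5)); overall: ((0+((7*5)+(x*5)))*(((x*z)+(b*1))+(x+(y+x)))) -> (((7*5)+(x*5))*(((x*z)+(b*1))+(x+(y+x))))
Step 4: at LL: (7*5) -> 35; overall: (((7*5)+(x*5))*(((x*z)+(b*1))+(x+(y+x)))) -> ((35+(x*5))*(((x*z)+(b*1))+(x+(y+x))))
Step 5: at RLR: (b*1) -> b; overall: ((35+(x*5))*(((x*z)+(b*1))+(x+(y+x)))) -> ((35+(x*5))*(((x*z)+b)+(x+(y+x))))
Fixed point: ((35+(x*5))*(((x*z)+b)+(x+(y+x))))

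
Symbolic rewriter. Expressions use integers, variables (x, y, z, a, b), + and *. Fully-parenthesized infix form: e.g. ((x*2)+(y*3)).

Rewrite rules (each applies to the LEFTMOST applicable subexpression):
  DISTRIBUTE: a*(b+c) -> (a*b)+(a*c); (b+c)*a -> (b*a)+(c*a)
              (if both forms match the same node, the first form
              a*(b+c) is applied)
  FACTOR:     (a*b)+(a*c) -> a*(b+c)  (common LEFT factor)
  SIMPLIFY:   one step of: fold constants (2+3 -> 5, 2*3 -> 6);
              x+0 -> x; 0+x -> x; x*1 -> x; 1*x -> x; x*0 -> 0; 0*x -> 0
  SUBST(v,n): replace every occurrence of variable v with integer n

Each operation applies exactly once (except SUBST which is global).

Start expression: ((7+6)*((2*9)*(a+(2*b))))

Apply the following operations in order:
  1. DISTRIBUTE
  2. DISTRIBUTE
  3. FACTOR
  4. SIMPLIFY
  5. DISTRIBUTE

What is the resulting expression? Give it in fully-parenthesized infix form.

Start: ((7+6)*((2*9)*(a+(2*b))))
Apply DISTRIBUTE at root (target: ((7+6)*((2*9)*(a+(2*b))))): ((7+6)*((2*9)*(a+(2*b)))) -> ((7*((2*9)*(a+(2*b))))+(6*((2*9)*(a+(2*b)))))
Apply DISTRIBUTE at LR (target: ((2*9)*(a+(2*b)))): ((7*((2*9)*(a+(2*b))))+(6*((2*9)*(a+(2*b))))) -> ((7*(((2*9)*a)+((2*9)*(2*b))))+(6*((2*9)*(a+(2*b)))))
Apply FACTOR at LR (target: (((2*9)*a)+((2*9)*(2*b)))): ((7*(((2*9)*a)+((2*9)*(2*b))))+(6*((2*9)*(a+(2*b))))) -> ((7*((2*9)*(a+(2*b))))+(6*((2*9)*(a+(2*b)))))
Apply SIMPLIFY at LRL (target: (2*9)): ((7*((2*9)*(a+(2*b))))+(6*((2*9)*(a+(2*b))))) -> ((7*(18*(a+(2*b))))+(6*((2*9)*(a+(2*b)))))
Apply DISTRIBUTE at LR (target: (18*(a+(2*b)))): ((7*(18*(a+(2*b))))+(6*((2*9)*(a+(2*b))))) -> ((7*((18*a)+(18*(2*b))))+(6*((2*9)*(a+(2*b)))))

Answer: ((7*((18*a)+(18*(2*b))))+(6*((2*9)*(a+(2*b)))))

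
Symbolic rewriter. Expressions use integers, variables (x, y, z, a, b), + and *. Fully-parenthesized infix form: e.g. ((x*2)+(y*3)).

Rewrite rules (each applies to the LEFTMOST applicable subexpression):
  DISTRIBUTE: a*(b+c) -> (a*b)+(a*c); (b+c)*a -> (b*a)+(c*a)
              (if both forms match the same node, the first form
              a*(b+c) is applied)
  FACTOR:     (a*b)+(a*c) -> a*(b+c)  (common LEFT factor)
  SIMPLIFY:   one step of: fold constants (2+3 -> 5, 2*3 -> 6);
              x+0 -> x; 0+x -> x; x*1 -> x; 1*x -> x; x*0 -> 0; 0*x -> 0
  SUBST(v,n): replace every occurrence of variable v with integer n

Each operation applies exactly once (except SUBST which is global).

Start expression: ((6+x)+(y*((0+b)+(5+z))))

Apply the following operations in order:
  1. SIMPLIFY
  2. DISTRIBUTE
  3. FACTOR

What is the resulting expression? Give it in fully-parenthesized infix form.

Start: ((6+x)+(y*((0+b)+(5+z))))
Apply SIMPLIFY at RRL (target: (0+b)): ((6+x)+(y*((0+b)+(5+z)))) -> ((6+x)+(y*(b+(5+z))))
Apply DISTRIBUTE at R (target: (y*(b+(5+z)))): ((6+x)+(y*(b+(5+z)))) -> ((6+x)+((y*b)+(y*(5+z))))
Apply FACTOR at R (target: ((y*b)+(y*(5+z)))): ((6+x)+((y*b)+(y*(5+z)))) -> ((6+x)+(y*(b+(5+z))))

Answer: ((6+x)+(y*(b+(5+z))))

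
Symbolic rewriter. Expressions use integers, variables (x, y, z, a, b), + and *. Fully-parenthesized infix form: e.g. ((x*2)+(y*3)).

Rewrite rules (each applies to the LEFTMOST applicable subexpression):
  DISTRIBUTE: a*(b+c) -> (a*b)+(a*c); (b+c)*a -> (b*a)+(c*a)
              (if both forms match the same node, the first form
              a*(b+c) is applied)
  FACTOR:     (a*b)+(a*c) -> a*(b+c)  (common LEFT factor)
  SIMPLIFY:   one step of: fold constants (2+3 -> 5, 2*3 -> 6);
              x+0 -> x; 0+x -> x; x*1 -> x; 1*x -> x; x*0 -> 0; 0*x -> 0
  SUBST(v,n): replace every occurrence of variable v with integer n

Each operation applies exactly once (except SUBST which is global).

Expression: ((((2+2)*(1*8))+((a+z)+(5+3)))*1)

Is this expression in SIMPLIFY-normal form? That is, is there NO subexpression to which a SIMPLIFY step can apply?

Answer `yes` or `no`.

Expression: ((((2+2)*(1*8))+((a+z)+(5+3)))*1)
Scanning for simplifiable subexpressions (pre-order)...
  at root: ((((2+2)*(1*8))+((a+z)+(5+3)))*1) (SIMPLIFIABLE)
  at L: (((2+2)*(1*8))+((a+z)+(5+3))) (not simplifiable)
  at LL: ((2+2)*(1*8)) (not simplifiable)
  at LLL: (2+2) (SIMPLIFIABLE)
  at LLR: (1*8) (SIMPLIFIABLE)
  at LR: ((a+z)+(5+3)) (not simplifiable)
  at LRL: (a+z) (not simplifiable)
  at LRR: (5+3) (SIMPLIFIABLE)
Found simplifiable subexpr at path root: ((((2+2)*(1*8))+((a+z)+(5+3)))*1)
One SIMPLIFY step would give: (((2+2)*(1*8))+((a+z)+(5+3)))
-> NOT in normal form.

Answer: no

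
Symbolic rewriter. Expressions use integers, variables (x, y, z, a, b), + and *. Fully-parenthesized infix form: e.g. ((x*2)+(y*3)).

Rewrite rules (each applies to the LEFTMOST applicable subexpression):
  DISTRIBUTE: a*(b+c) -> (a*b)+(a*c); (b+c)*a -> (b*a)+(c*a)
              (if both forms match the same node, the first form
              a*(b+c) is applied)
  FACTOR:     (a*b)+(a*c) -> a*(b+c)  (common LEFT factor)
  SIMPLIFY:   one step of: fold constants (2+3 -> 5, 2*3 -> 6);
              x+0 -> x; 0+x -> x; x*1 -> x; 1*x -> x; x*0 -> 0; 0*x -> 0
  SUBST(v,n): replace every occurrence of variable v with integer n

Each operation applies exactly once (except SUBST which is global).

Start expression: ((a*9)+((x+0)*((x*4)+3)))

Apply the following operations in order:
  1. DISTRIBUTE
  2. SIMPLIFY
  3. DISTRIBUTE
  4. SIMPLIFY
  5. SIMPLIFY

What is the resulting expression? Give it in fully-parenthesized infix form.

Answer: ((a*9)+((x*(x*4))+(x*3)))

Derivation:
Start: ((a*9)+((x+0)*((x*4)+3)))
Apply DISTRIBUTE at R (target: ((x+0)*((x*4)+3))): ((a*9)+((x+0)*((x*4)+3))) -> ((a*9)+(((x+0)*(x*4))+((x+0)*3)))
Apply SIMPLIFY at RLL (target: (x+0)): ((a*9)+(((x+0)*(x*4))+((x+0)*3))) -> ((a*9)+((x*(x*4))+((x+0)*3)))
Apply DISTRIBUTE at RR (target: ((x+0)*3)): ((a*9)+((x*(x*4))+((x+0)*3))) -> ((a*9)+((x*(x*4))+((x*3)+(0*3))))
Apply SIMPLIFY at RRR (target: (0*3)): ((a*9)+((x*(x*4))+((x*3)+(0*3)))) -> ((a*9)+((x*(x*4))+((x*3)+0)))
Apply SIMPLIFY at RR (target: ((x*3)+0)): ((a*9)+((x*(x*4))+((x*3)+0))) -> ((a*9)+((x*(x*4))+(x*3)))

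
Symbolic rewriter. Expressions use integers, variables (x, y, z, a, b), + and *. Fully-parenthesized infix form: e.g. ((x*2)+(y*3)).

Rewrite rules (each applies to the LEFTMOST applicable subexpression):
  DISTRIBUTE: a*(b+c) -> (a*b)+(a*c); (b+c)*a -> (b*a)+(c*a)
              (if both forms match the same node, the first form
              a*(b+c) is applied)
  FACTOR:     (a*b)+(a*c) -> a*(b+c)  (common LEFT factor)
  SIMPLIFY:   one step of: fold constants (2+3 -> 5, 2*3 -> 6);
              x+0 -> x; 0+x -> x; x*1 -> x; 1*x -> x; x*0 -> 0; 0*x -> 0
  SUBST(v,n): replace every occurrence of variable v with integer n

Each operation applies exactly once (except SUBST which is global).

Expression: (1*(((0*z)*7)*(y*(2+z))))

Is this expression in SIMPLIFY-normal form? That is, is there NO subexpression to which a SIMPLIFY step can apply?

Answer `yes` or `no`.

Expression: (1*(((0*z)*7)*(y*(2+z))))
Scanning for simplifiable subexpressions (pre-order)...
  at root: (1*(((0*z)*7)*(y*(2+z)))) (SIMPLIFIABLE)
  at R: (((0*z)*7)*(y*(2+z))) (not simplifiable)
  at RL: ((0*z)*7) (not simplifiable)
  at RLL: (0*z) (SIMPLIFIABLE)
  at RR: (y*(2+z)) (not simplifiable)
  at RRR: (2+z) (not simplifiable)
Found simplifiable subexpr at path root: (1*(((0*z)*7)*(y*(2+z))))
One SIMPLIFY step would give: (((0*z)*7)*(y*(2+z)))
-> NOT in normal form.

Answer: no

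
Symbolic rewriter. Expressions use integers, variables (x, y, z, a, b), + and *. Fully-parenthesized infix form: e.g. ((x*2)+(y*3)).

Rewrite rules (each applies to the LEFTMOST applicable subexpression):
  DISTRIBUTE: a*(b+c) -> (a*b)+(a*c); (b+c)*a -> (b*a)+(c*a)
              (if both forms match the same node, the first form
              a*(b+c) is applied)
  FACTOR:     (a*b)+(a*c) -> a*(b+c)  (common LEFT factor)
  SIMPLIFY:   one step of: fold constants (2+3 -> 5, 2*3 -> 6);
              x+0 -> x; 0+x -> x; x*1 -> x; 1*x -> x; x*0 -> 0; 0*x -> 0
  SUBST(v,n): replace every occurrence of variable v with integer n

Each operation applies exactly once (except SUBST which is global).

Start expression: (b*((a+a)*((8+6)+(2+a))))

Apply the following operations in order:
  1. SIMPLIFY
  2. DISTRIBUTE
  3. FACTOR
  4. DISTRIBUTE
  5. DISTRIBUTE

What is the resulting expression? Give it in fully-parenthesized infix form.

Answer: ((b*((a+a)*14))+(b*((a+a)*(2+a))))

Derivation:
Start: (b*((a+a)*((8+6)+(2+a))))
Apply SIMPLIFY at RRL (target: (8+6)): (b*((a+a)*((8+6)+(2+a)))) -> (b*((a+a)*(14+(2+a))))
Apply DISTRIBUTE at R (target: ((a+a)*(14+(2+a)))): (b*((a+a)*(14+(2+a)))) -> (b*(((a+a)*14)+((a+a)*(2+a))))
Apply FACTOR at R (target: (((a+a)*14)+((a+a)*(2+a)))): (b*(((a+a)*14)+((a+a)*(2+a)))) -> (b*((a+a)*(14+(2+a))))
Apply DISTRIBUTE at R (target: ((a+a)*(14+(2+a)))): (b*((a+a)*(14+(2+a)))) -> (b*(((a+a)*14)+((a+a)*(2+a))))
Apply DISTRIBUTE at root (target: (b*(((a+a)*14)+((a+a)*(2+a))))): (b*(((a+a)*14)+((a+a)*(2+a)))) -> ((b*((a+a)*14))+(b*((a+a)*(2+a))))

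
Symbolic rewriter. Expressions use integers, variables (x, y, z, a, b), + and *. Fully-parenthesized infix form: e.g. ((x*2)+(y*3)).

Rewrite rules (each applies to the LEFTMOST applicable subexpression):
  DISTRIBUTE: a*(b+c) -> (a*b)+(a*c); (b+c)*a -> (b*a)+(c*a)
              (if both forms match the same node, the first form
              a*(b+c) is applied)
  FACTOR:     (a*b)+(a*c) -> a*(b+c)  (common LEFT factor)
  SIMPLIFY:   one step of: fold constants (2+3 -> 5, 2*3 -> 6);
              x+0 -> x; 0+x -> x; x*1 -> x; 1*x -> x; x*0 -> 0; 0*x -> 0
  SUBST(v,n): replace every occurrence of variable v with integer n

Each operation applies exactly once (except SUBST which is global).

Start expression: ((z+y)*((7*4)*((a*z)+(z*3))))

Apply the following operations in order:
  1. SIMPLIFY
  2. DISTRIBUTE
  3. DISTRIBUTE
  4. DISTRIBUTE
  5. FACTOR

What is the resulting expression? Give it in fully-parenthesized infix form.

Answer: ((z*((28*(a*z))+(28*(z*3))))+(y*(28*((a*z)+(z*3)))))

Derivation:
Start: ((z+y)*((7*4)*((a*z)+(z*3))))
Apply SIMPLIFY at RL (target: (7*4)): ((z+y)*((7*4)*((a*z)+(z*3)))) -> ((z+y)*(28*((a*z)+(z*3))))
Apply DISTRIBUTE at root (target: ((z+y)*(28*((a*z)+(z*3))))): ((z+y)*(28*((a*z)+(z*3)))) -> ((z*(28*((a*z)+(z*3))))+(y*(28*((a*z)+(z*3)))))
Apply DISTRIBUTE at LR (target: (28*((a*z)+(z*3)))): ((z*(28*((a*z)+(z*3))))+(y*(28*((a*z)+(z*3))))) -> ((z*((28*(a*z))+(28*(z*3))))+(y*(28*((a*z)+(z*3)))))
Apply DISTRIBUTE at L (target: (z*((28*(a*z))+(28*(z*3))))): ((z*((28*(a*z))+(28*(z*3))))+(y*(28*((a*z)+(z*3))))) -> (((z*(28*(a*z)))+(z*(28*(z*3))))+(y*(28*((a*z)+(z*3)))))
Apply FACTOR at L (target: ((z*(28*(a*z)))+(z*(28*(z*3))))): (((z*(28*(a*z)))+(z*(28*(z*3))))+(y*(28*((a*z)+(z*3))))) -> ((z*((28*(a*z))+(28*(z*3))))+(y*(28*((a*z)+(z*3)))))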